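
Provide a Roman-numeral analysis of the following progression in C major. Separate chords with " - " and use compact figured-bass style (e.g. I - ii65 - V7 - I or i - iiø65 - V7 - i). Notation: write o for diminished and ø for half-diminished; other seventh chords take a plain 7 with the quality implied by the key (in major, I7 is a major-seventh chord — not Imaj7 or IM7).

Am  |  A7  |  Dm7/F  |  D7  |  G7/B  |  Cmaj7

Am: minor triad on A = scale degree 6 → vi.
A7: a dominant seventh chord on A, the applied dominant of ii → V7/ii.
Dm7/F: minor seventh chord on D = scale degree 2 → ii65.
D7: chromatic; D is V of V, so V7/V.
G7/B has root G, degree 5 in C major, so V65.
Cmaj7: major seventh chord on C = scale degree 1 → I7.

vi - V7/ii - ii65 - V7/V - V65 - I7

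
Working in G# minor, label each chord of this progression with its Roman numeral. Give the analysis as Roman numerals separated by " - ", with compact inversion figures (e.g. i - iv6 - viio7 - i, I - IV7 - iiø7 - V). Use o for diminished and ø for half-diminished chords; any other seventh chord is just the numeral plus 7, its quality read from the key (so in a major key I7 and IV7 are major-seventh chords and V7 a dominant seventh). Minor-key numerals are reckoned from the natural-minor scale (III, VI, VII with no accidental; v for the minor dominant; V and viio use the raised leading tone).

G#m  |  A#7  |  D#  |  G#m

G#m has root G#, degree 1 in G# minor, so i.
A#7: chromatic; A# is V of V, so V7/V.
D# has root D#, degree 5 in G# minor, so V.
G#m: minor triad on G# = scale degree 1 → i.

i - V7/V - V - i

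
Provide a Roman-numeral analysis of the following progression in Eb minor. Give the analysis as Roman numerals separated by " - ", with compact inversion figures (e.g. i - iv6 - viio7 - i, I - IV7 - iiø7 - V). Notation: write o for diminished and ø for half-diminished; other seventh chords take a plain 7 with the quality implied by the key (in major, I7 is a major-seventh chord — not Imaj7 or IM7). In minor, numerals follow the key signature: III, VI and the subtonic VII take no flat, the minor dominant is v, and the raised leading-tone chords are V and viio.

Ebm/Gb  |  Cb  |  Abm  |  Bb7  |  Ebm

Ebm/Gb has root Eb, degree 1 in Eb minor, so i6.
Cb has root Cb, degree 6 in Eb minor, so VI.
Abm has root Ab, degree 4 in Eb minor, so iv.
Bb7: dominant seventh chord on Bb = scale degree 5 → V7.
Ebm: minor triad on Eb = scale degree 1 → i.

i6 - VI - iv - V7 - i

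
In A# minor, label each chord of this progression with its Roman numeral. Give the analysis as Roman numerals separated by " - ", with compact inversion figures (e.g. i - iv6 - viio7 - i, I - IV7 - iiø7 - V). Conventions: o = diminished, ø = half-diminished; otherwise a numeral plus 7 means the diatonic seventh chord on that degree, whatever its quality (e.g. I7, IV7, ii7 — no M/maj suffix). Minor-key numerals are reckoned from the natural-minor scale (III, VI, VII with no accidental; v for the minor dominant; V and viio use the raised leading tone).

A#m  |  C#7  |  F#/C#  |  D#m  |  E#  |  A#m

A#m: root A# is the tonic; minor triad there is i.
C#7 is the secondary dominant of VI (dominant seventh chord on C#): V7/VI.
F#/C#: root F# is the submediant; major triad there is VI64.
D#m: root D# is the subdominant; minor triad there is iv.
E#: major triad on E# = scale degree 5 → V.
A#m has root A#, degree 1 in A# minor, so i.

i - V7/VI - VI64 - iv - V - i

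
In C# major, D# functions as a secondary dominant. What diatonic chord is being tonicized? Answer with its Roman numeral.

V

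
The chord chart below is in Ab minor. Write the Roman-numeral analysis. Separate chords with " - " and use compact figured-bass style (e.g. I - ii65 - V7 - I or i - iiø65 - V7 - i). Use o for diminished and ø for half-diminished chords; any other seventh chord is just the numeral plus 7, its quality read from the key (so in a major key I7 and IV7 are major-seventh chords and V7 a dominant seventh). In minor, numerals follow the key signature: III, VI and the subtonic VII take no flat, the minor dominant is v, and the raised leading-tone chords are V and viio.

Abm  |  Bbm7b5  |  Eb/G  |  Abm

Abm: minor triad on Ab = scale degree 1 → i.
Bbm7b5: root Bb is the supertonic; half-diminished seventh chord there is iiø7.
Eb/G: root Eb is the dominant; major triad there is V6.
Abm has root Ab, degree 1 in Ab minor, so i.

i - iiø7 - V6 - i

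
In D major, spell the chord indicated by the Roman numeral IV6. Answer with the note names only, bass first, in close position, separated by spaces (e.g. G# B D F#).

B D G

The numeral's case and figure indicate a major triad. In D major its root, scale degree 4, is G.
Stacking thirds from G gives G-B-D.
The figured bass 6 indicates first inversion, placing the third (B) in the bass: B-D-G.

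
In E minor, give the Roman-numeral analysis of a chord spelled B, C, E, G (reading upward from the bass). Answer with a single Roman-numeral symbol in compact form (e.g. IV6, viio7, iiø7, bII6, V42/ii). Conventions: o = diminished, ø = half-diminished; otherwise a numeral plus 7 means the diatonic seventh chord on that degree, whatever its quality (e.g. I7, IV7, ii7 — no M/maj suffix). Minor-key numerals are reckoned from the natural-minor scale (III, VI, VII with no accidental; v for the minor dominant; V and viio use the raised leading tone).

VI42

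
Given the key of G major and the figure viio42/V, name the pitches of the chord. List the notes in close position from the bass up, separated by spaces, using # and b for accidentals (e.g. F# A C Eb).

The slash marks an applied leading-tone chord: viio of V. In G major, V is D, so the leading tone to it is C#, a half step below.
Building a fully diminished seventh chord on C# gives C#-E-G-Bb.
The figured bass 42 indicates third inversion, placing the seventh (Bb) in the bass: Bb-C#-E-G.

Bb C# E G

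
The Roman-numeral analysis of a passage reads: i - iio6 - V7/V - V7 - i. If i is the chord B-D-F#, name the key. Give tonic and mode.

B minor

The anchor chord is a minor triad on B, labeled i.
If B is scale degree 1 and the mode makes that degree carry a minor triad, the tonic is B and the mode is minor.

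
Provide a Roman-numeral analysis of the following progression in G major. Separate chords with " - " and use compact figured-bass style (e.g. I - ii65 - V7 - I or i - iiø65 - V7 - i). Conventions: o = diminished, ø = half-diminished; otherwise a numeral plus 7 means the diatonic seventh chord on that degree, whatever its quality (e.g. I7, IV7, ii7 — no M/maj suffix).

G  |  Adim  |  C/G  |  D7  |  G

I - iio - IV64 - V7 - I

G: root G is the tonic; major triad there is I.
Adim: diminished triad on A — chromatic; iio (borrowed from the parallel minor).
C/G: root C is the subdominant; major triad there is IV64.
D7: dominant seventh chord on D = scale degree 5 → V7.
G: root G is the tonic; major triad there is I.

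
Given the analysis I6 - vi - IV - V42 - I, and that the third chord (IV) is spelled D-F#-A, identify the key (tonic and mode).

A major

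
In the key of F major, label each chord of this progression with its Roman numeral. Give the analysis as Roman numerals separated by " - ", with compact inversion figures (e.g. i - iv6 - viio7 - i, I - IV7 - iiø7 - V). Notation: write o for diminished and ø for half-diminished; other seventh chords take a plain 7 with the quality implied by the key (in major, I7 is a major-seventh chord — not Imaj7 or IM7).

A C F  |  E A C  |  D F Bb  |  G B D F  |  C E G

I6 - iii64 - IV6 - V7/V - V

A-C-F: major triad on F = scale degree 1 → I6.
E-A-C: minor triad on A = scale degree 3 → iii64.
D-F-Bb has root Bb, degree 4 in F major, so IV6.
G-B-D-F is the secondary dominant of V (dominant seventh chord on G): V7/V.
C-E-G has root C, degree 5 in F major, so V.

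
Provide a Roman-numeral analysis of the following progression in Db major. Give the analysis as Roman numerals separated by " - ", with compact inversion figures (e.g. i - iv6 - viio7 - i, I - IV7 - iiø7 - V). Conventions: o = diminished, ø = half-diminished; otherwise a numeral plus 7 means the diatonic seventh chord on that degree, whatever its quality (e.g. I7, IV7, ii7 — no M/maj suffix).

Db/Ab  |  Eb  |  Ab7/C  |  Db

I64 - V/V - V65 - I

Db/Ab has root Db, degree 1 in Db major, so I64.
Eb: a major triad on Eb, the applied dominant of V → V/V.
Ab7/C has root Ab, degree 5 in Db major, so V65.
Db has root Db, degree 1 in Db major, so I.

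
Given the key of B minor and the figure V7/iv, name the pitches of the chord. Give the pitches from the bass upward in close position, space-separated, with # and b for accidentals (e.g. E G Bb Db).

B D# F# A

V7/iv is a secondary dominant — the dominant seventh of iv. iv in B minor is E, so the applied chord's root is B, a perfect fifth above.
Building a dominant seventh chord on B gives B-D#-F#-A.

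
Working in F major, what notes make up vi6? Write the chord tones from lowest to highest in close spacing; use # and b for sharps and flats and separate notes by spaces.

F A D

In F major, scale degree 6 is D, and the diatonic chord built there is a minor triad.
That chord is spelled D-F-A.
With the 6 figure the chord is in first inversion; from the bass F upward in close position it reads F-A-D.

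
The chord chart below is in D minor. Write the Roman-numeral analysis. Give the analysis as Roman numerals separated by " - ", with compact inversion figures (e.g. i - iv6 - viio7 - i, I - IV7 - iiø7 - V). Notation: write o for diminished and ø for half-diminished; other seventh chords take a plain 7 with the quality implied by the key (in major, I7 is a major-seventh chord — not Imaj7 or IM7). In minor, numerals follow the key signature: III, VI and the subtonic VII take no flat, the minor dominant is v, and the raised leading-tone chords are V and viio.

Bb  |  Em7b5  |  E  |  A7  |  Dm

Bb has root Bb, degree 6 in D minor, so VI.
Em7b5: half-diminished seventh chord on E = scale degree 2 → iiø7.
E: chromatic; E is V of V, so V/V.
A7: dominant seventh chord on A = scale degree 5 → V7.
Dm has root D, degree 1 in D minor, so i.

VI - iiø7 - V/V - V7 - i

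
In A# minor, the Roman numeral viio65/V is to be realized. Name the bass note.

F##

The applied chord viio65/V is rooted on D##: D##-F##-A#-C#.
The figure 65 means first inversion — the third is in the bass.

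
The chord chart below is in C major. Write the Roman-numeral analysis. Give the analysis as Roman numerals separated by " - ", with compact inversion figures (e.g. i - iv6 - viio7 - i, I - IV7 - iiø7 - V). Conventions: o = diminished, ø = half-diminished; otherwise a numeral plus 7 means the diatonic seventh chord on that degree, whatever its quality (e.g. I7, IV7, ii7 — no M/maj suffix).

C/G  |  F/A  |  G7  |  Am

C/G: root C is the tonic; major triad there is I64.
F/A: major triad on F = scale degree 4 → IV6.
G7 has root G, degree 5 in C major, so V7.
Am: minor triad on A = scale degree 6 → vi.

I64 - IV6 - V7 - vi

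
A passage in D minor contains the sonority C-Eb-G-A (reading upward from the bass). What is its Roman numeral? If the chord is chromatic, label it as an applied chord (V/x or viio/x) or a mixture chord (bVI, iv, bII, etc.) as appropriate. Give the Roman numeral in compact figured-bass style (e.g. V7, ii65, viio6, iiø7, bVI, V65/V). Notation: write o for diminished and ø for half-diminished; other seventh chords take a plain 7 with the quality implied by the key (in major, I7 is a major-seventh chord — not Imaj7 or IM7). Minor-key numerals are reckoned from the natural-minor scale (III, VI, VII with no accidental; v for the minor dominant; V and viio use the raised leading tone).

viiø65/VI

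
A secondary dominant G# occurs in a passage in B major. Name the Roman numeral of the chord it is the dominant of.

The chord is a major triad on G#.
A dominant resolves down a perfect fifth: G# → C#. In B major, C# is scale degree 2, i.e. ii.

ii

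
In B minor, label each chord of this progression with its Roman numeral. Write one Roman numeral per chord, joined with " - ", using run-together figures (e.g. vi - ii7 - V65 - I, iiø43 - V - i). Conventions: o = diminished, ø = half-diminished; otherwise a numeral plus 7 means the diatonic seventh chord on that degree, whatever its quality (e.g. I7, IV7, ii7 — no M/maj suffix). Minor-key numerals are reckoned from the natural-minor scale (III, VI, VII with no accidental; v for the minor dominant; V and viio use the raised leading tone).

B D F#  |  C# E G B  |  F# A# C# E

i - iiø7 - V7

B-D-F#: minor triad on B = scale degree 1 → i.
C#-E-G-B: root C# is the supertonic; half-diminished seventh chord there is iiø7.
F#-A#-C#-E: dominant seventh chord on F# = scale degree 5 → V7.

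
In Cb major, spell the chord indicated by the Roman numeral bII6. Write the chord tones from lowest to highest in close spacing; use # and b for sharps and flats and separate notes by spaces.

Fb Abb Dbb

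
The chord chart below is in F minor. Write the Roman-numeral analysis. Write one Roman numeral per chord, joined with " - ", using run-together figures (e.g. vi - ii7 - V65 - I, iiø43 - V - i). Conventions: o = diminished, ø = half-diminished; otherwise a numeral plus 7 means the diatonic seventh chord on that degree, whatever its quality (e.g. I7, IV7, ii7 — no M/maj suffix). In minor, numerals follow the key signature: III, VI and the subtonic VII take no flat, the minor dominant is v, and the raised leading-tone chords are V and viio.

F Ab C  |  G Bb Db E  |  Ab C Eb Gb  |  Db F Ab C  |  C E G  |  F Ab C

i - viio65 - V7/VI - VI7 - V - i

F-Ab-C: minor triad on F = scale degree 1 → i.
G-Bb-Db-E: root E is the leading tone; fully diminished seventh chord there is viio65.
Ab-C-Eb-Gb: a dominant seventh chord on Ab, the applied dominant of VI → V7/VI.
Db-F-Ab-C: major seventh chord on Db = scale degree 6 → VI7.
C-E-G has root C, degree 5 in F minor, so V.
F-Ab-C: minor triad on F = scale degree 1 → i.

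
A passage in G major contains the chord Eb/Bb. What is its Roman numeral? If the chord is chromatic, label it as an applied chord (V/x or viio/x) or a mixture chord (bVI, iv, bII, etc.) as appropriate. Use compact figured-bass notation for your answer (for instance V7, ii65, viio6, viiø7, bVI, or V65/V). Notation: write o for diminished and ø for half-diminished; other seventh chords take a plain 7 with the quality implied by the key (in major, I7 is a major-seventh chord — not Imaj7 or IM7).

The pitches Eb-G-Bb form a major triad rooted on Eb.
Eb is the lowered sixth degree of G major (diatonic 6 would be E). This is a major triad on the lowered sixth degree, borrowed from the parallel minor.
With Bb in the bass the chord is in second inversion, so the figured bass is 64.

bVI64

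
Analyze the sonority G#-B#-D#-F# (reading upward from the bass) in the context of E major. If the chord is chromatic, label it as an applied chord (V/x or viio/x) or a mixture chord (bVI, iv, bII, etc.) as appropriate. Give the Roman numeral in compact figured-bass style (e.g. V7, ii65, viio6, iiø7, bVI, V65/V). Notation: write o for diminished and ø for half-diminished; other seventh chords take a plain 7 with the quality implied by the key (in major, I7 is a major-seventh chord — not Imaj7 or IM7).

Stacked in thirds the chord is G#-B#-D#-F#: a dominant seventh chord on G#.
G# is not a diatonic chord root with this quality in E major, but it lies a perfect fifth above C# (vi), so the chord functions as an applied dominant of vi.

V7/vi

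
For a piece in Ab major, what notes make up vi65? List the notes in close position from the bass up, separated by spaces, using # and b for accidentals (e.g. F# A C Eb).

In Ab major, the sixth degree is F, and the diatonic chord built there is a minor seventh chord.
Stacking thirds from F gives F-Ab-C-Eb.
With the 65 figure the chord is in first inversion; from the bass Ab upward in close position it reads Ab-C-Eb-F.

Ab C Eb F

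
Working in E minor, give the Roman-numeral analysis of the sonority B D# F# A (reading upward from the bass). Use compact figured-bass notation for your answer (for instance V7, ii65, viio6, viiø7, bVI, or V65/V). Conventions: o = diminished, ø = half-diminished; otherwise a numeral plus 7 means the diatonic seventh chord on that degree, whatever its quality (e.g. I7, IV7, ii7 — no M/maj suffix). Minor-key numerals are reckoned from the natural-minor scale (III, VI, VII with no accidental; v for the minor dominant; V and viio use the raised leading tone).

V7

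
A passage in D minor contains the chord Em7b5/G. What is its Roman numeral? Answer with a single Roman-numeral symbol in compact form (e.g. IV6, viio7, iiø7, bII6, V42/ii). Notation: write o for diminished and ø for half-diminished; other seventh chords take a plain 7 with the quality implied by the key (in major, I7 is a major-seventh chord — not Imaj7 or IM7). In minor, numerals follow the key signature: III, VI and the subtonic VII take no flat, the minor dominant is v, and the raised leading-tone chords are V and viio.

The pitches E-G-Bb-D form a half-diminished seventh chord rooted on E.
In D minor, E is the supertonic; the diatonic half-diminished seventh chord there is iiø7.
With G in the bass the chord is in first inversion, so the figured bass is 65.

iiø65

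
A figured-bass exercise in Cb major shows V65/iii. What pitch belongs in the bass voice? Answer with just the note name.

D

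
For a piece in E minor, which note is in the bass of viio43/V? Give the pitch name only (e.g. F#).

E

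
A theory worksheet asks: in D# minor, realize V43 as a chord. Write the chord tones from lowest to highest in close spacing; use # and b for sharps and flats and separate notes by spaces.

E# G# A# C##

In D# minor, scale degree 5 is A#. The dominant is major (leading tone raised), so V is a dominant seventh chord.
That chord is spelled A#-C##-E#-G#.
The figured bass 43 indicates second inversion, placing the fifth (E#) in the bass: E#-G#-A#-C##.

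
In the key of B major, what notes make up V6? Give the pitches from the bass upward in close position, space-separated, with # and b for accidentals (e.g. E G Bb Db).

A# C# F#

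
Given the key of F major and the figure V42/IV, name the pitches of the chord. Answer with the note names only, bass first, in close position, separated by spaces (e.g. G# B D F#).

V42/IV is a secondary dominant — the dominant seventh of IV. IV in F major is Bb, so the applied chord's root is F, a perfect fifth above.
Building a dominant seventh chord on F gives F-A-C-Eb.
The figured bass 42 indicates third inversion, placing the seventh (Eb) in the bass: Eb-F-A-C.

Eb F A C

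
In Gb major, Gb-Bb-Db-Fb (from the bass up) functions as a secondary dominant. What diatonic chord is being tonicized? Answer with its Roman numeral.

IV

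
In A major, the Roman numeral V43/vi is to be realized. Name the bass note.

The applied chord V43/vi is rooted on C#: C#-E#-G#-B.
The figure 43 means second inversion — the fifth is in the bass.

G#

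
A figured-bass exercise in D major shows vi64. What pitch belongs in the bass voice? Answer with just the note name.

F#

vi in D major has root B; the chord is B-D-F#.
The figure 64 means second inversion — the fifth is in the bass.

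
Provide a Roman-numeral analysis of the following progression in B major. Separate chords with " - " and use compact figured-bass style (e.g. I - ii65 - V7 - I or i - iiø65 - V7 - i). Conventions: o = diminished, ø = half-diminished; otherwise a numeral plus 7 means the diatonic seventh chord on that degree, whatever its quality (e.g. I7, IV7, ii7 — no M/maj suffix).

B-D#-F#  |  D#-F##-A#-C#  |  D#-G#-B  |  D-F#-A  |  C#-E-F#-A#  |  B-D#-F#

I - V7/vi - vi64 - bIII - V43 - I

B-D#-F#: major triad on B = scale degree 1 → I.
D#-F##-A#-C#: chromatic; D# is V of vi, so V7/vi.
D#-G#-B: root G# is the submediant; minor triad there is vi64.
D-F#-A is non-diatonic — bIII, a mixture chord from B minor.
C#-E-F#-A#: dominant seventh chord on F# = scale degree 5 → V43.
B-D#-F# has root B, degree 1 in B major, so I.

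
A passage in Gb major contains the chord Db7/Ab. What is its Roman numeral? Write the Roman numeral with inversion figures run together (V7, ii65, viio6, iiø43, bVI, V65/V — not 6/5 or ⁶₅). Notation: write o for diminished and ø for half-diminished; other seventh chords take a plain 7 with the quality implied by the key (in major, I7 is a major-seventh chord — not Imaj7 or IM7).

V43

The pitches Db-F-Ab-Cb form a dominant seventh chord rooted on Db.
Db is scale degree 5 in Gb major, and a dominant seventh chord on that degree is written V7.
With Ab in the bass the chord is in second inversion, so the figured bass is 43.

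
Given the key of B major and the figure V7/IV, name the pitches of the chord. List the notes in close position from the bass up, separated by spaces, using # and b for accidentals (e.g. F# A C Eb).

V7/IV is a secondary dominant — the dominant seventh of IV. IV in B major is E, so the applied chord's root is B, a perfect fifth above.
Building a dominant seventh chord on B gives B-D#-F#-A.

B D# F# A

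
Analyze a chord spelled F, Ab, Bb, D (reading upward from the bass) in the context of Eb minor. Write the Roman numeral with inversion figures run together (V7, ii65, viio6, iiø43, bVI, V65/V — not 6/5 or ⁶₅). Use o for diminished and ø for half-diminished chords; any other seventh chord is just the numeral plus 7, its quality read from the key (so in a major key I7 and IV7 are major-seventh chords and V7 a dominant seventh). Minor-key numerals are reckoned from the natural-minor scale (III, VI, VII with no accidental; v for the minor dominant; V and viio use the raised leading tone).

The pitches Bb-D-F-Ab form a dominant seventh chord rooted on Bb.
Bb is scale degree 5 in Eb minor, and a dominant seventh chord on that degree is written V7.
With F in the bass the chord is in second inversion, so the figured bass is 43.

V43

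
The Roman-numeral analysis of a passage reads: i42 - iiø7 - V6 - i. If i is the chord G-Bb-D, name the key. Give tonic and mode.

G minor

The chord Gm is a minor triad rooted on G; its label is i.
If G is scale degree 1 and the mode makes that degree carry a minor triad, the tonic is G and the mode is minor.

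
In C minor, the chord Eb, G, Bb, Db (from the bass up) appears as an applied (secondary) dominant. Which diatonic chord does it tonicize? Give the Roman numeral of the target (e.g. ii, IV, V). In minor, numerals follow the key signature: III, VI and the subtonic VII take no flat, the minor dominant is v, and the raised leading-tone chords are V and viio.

The chord is a dominant seventh chord on Eb.
A dominant resolves down a perfect fifth: Eb → Ab. In C minor, Ab is scale degree 6, i.e. VI.

VI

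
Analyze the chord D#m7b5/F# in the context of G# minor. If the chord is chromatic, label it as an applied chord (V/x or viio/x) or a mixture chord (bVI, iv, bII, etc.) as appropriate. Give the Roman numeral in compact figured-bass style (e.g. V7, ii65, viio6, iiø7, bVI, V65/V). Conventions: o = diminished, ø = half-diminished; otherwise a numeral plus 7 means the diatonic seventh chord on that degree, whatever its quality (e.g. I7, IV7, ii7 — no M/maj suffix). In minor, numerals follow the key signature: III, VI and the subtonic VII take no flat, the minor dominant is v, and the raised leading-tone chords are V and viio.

viiø65/VI

Stacked in thirds the chord is D#-F#-A-C#: a half-diminished seventh chord on D#.
D# sits a half step below E (VI in G# minor); a diminished chord there is the applied leading-tone chord of VI.
With F# in the bass the chord is in first inversion, so the figured bass is 65.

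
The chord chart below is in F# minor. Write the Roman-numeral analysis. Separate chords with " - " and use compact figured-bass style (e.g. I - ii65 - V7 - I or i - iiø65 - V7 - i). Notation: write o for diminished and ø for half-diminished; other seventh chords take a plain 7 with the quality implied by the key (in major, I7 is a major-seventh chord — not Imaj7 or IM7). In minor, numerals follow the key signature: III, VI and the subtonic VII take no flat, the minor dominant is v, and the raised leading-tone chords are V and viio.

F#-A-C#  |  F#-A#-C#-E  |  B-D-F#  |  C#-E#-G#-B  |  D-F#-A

F#-A-C#: minor triad on F# = scale degree 1 → i.
F#-A#-C#-E is the secondary dominant of iv (dominant seventh chord on F#): V7/iv.
B-D-F#: root B is the subdominant; minor triad there is iv.
C#-E#-G#-B has root C#, degree 5 in F# minor, so V7.
D-F#-A has root D, degree 6 in F# minor, so VI.

i - V7/iv - iv - V7 - VI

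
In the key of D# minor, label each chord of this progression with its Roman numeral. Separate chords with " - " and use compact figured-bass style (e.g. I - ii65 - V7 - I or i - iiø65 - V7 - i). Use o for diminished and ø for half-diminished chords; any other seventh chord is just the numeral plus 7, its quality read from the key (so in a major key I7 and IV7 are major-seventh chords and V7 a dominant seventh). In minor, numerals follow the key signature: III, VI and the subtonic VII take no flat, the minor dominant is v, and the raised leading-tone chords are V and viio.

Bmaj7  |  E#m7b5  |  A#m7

VI7 - iiø7 - v7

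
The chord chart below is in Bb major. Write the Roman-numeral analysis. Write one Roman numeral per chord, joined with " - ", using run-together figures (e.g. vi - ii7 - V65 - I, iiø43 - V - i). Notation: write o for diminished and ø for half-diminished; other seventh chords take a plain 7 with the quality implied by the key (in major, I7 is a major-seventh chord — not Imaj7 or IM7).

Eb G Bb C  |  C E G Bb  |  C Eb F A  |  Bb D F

ii65 - V7/V - V43 - I

Eb-G-Bb-C: minor seventh chord on C = scale degree 2 → ii65.
C-E-G-Bb: a dominant seventh chord on C, the applied dominant of V → V7/V.
C-Eb-F-A: root F is the dominant; dominant seventh chord there is V43.
Bb-D-F has root Bb, degree 1 in Bb major, so I.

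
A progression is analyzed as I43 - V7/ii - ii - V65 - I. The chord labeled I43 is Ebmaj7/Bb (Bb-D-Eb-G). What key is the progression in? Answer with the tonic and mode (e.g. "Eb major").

Eb major

The anchor chord is a major seventh chord on Eb, labeled I43.
If Eb is scale degree 1 and the mode makes that degree carry a major seventh chord, the tonic is Eb and the mode is major.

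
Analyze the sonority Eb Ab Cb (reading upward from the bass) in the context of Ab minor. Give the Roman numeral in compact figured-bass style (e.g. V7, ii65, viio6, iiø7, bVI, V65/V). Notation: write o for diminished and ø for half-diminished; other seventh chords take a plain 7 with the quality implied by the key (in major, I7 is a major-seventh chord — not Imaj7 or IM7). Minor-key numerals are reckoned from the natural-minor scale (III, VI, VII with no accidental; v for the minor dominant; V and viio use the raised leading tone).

i64

The pitches Ab-Cb-Eb form a minor triad rooted on Ab.
In Ab minor, Ab is the tonic; the diatonic minor triad there is i.
With Eb in the bass the chord is in second inversion, so the figured bass is 64.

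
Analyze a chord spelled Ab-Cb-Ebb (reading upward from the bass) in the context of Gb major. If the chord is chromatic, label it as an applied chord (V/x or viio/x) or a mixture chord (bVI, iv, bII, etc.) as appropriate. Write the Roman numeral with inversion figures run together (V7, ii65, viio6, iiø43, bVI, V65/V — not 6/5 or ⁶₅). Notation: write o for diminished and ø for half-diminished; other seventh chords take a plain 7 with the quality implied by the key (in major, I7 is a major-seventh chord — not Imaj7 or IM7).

The pitches Ab-Cb-Ebb form a diminished triad rooted on Ab.
Ab is the second degree of Gb major. This is the diminished supertonic triad, borrowed from the parallel minor.

iio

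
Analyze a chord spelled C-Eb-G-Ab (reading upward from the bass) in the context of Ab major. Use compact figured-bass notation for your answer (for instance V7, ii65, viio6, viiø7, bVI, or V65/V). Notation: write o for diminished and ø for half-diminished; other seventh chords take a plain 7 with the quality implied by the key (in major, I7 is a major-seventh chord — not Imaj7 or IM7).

I65

Stacked in thirds the chord is Ab-C-Eb-G: a major seventh chord on Ab.
Ab is scale degree 1 in Ab major, and a major seventh chord on that degree is written I7.
With C in the bass the chord is in first inversion, so the figured bass is 65.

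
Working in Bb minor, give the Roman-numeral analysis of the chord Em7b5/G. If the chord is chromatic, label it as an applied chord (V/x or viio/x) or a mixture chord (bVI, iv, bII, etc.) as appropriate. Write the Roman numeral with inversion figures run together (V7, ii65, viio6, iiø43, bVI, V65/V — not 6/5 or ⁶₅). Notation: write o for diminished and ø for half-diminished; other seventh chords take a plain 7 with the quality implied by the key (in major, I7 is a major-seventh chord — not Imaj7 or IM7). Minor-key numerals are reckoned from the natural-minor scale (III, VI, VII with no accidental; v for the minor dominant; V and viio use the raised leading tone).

Stacked in thirds the chord is E-G-Bb-D: a half-diminished seventh chord on E.
E sits a half step below F (V in Bb minor); a diminished chord there is the applied leading-tone chord of V.
With G in the bass the chord is in first inversion, so the figured bass is 65.

viiø65/V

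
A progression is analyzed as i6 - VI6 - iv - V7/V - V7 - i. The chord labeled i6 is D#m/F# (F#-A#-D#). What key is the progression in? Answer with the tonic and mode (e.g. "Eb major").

D# minor

The chord D#m/F# is a minor triad rooted on D#; its label is i6.
If D# is scale degree 1 and the mode makes that degree carry a minor triad, the tonic is D# and the mode is minor.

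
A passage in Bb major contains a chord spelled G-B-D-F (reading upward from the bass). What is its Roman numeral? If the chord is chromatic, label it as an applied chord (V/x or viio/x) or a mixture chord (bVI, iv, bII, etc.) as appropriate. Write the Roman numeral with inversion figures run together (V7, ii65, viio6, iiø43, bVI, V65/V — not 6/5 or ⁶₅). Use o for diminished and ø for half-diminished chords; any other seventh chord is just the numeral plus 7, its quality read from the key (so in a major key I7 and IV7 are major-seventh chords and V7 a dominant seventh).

Stacked in thirds the chord is G-B-D-F: a dominant seventh chord on G.
G is not a diatonic chord root with this quality in Bb major, but it lies a perfect fifth above C (ii), so the chord functions as an applied dominant of ii.

V7/ii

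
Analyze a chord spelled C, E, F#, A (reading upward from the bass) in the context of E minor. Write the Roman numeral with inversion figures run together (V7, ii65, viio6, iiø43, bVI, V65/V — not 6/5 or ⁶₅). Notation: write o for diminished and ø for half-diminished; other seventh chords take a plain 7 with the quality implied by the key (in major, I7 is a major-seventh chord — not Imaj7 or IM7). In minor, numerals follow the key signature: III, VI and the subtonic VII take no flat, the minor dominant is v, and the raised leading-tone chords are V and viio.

iiø43

The pitches F#-A-C-E form a half-diminished seventh chord rooted on F#.
F# is scale degree 2 in E minor, and a half-diminished seventh chord on that degree is written iiø7.
With C in the bass the chord is in second inversion, so the figured bass is 43.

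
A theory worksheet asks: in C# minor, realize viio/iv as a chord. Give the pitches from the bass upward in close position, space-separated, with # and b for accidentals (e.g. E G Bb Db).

The slash marks an applied leading-tone chord: viio of iv. In C# minor, iv is F#, so the leading tone to it is E#, a half step below.
Building a diminished triad on E# gives E#-G#-B.

E# G# B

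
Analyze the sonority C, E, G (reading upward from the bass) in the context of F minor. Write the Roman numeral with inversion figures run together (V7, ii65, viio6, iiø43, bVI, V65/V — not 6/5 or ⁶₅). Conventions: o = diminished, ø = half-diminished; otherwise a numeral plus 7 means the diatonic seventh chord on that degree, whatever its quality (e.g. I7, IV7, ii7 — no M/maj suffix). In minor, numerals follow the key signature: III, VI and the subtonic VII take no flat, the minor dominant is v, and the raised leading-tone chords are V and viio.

V

Stacked in thirds the chord is C-E-G: a major triad on C.
C is scale degree 5 in F minor, and a major triad on that degree is written V.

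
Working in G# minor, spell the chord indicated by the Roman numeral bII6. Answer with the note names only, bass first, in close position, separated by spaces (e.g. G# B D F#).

bII6 is the Neapolitan sixth — a major triad on the lowered second degree, here in its customary first inversion. In G# minor that root is A.
So the chord is A-C#-E, a major triad.
The figured bass 6 indicates first inversion, placing the third (C#) in the bass: C#-E-A.

C# E A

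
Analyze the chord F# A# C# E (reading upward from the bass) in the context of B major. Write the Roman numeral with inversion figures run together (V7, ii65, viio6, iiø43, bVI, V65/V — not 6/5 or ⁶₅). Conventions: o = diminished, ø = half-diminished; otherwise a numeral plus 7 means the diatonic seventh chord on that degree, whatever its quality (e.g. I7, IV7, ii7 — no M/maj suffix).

The pitches F#-A#-C#-E form a dominant seventh chord rooted on F#.
In B major, F# is the dominant; the diatonic dominant seventh chord there is V7.

V7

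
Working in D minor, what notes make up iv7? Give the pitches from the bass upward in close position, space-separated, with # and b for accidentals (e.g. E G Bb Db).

G Bb D F

The numeral's case and figure indicate a minor seventh chord. In D minor its root, scale degree 4, is G.
That chord is spelled G-Bb-D-F.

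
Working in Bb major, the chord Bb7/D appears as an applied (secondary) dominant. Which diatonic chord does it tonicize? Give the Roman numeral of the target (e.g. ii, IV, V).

IV

The chord is a dominant seventh chord on Bb.
A dominant resolves down a perfect fifth: Bb → Eb. In Bb major, Eb is scale degree 4, i.e. IV.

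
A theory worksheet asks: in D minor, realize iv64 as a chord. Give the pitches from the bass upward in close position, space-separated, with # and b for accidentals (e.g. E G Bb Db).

The numeral's case and figure indicate a minor triad. In D minor its root, the fourth degree, is G.
That chord is spelled G-Bb-D.
The figured bass 64 indicates second inversion, placing the fifth (D) in the bass: D-G-Bb.

D G Bb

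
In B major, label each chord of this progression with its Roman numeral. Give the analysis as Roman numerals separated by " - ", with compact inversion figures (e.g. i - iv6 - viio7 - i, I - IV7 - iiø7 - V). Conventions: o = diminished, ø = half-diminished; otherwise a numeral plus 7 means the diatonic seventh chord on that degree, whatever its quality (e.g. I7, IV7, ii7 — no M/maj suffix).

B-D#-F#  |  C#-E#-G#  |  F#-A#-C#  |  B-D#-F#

I - V/V - V - I

B-D#-F# has root B, degree 1 in B major, so I.
C#-E#-G#: a major triad on C#, the applied dominant of V → V/V.
F#-A#-C#: major triad on F# = scale degree 5 → V.
B-D#-F# has root B, degree 1 in B major, so I.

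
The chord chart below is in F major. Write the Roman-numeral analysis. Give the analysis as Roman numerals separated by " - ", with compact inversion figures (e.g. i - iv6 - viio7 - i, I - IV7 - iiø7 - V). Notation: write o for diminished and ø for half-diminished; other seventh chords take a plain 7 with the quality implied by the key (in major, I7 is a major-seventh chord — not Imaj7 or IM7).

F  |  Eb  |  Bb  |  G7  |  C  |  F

F has root F, degree 1 in F major, so I.
Eb is non-diatonic — bVII, a mixture chord from F minor.
Bb has root Bb, degree 4 in F major, so IV.
G7: chromatic; G is V of V, so V7/V.
C has root C, degree 5 in F major, so V.
F has root F, degree 1 in F major, so I.

I - bVII - IV - V7/V - V - I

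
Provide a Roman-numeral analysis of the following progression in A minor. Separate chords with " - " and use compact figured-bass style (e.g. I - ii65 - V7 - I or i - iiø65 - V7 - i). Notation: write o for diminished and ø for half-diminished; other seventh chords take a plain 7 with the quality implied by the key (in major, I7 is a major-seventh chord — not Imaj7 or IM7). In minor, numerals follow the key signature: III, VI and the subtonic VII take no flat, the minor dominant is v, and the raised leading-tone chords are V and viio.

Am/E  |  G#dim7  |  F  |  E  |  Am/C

Am/E has root A, degree 1 in A minor, so i64.
G#dim7 has root G#, degree 7 in A minor, so viio7.
F has root F, degree 6 in A minor, so VI.
E has root E, degree 5 in A minor, so V.
Am/C: root A is the tonic; minor triad there is i6.

i64 - viio7 - VI - V - i6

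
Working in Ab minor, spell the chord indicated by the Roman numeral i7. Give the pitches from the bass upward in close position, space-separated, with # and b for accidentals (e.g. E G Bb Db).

Ab Cb Eb Gb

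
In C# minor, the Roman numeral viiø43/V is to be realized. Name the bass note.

The applied chord viiø43/V is rooted on F##: F##-A#-C#-E#.
The figure 43 means second inversion — the fifth is in the bass.

C#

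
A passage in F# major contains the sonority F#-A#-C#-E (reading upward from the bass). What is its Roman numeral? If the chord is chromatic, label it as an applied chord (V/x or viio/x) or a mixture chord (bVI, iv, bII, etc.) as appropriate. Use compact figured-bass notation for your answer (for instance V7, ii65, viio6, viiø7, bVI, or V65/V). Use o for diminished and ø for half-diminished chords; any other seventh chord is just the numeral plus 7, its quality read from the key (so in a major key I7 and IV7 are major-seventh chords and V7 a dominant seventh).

V7/IV

The pitches F#-A#-C#-E form a dominant seventh chord rooted on F#.
F# is not a diatonic chord root with this quality in F# major, but it lies a perfect fifth above B (IV), so the chord functions as an applied dominant of IV.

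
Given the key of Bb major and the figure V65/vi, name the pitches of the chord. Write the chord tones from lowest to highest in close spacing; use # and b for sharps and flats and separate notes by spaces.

F# A C D

The slash means an applied dominant: we want the dominant of vi. In Bb major, vi is G minor, and its dominant is built on D.
Building a dominant seventh chord on D gives D-F#-A-C.
With the 65 figure the chord is in first inversion; from the bass F# upward in close position it reads F#-A-C-D.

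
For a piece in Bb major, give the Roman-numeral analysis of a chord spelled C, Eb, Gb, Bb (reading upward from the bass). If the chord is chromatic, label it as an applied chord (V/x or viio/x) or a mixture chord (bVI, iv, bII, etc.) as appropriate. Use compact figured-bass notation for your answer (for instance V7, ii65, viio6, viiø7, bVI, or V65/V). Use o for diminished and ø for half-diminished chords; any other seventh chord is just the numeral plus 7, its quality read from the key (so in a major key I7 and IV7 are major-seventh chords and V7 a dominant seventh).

iiø7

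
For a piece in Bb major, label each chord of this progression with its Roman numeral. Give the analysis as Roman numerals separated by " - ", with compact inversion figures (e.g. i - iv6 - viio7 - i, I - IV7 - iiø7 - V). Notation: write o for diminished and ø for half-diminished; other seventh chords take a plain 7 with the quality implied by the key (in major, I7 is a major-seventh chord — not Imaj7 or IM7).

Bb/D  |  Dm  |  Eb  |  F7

Bb/D has root Bb, degree 1 in Bb major, so I6.
Dm: root D is the mediant; minor triad there is iii.
Eb: root Eb is the subdominant; major triad there is IV.
F7: dominant seventh chord on F = scale degree 5 → V7.

I6 - iii - IV - V7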